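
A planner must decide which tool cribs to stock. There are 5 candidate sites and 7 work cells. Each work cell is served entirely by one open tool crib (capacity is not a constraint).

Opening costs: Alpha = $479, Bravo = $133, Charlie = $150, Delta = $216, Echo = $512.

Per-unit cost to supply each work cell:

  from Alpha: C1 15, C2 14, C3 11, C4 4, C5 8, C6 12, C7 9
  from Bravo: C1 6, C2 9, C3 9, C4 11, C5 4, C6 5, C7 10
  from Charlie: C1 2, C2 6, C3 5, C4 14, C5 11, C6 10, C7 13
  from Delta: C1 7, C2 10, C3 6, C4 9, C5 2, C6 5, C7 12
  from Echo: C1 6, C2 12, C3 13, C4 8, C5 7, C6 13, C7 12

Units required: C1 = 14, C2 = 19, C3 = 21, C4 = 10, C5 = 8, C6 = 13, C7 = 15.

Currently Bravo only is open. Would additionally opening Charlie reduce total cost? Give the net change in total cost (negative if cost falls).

Yes — net change −47 (cost falls by 47).

Current service cost with {Bravo}: 801.
Adding Charlie: each work cell re-picks its cheapest; new service cost 604, saving 197.
Extra fixed cost: 150. Net change = 150 − 197 = -47.
(Totals: 934 → 887.)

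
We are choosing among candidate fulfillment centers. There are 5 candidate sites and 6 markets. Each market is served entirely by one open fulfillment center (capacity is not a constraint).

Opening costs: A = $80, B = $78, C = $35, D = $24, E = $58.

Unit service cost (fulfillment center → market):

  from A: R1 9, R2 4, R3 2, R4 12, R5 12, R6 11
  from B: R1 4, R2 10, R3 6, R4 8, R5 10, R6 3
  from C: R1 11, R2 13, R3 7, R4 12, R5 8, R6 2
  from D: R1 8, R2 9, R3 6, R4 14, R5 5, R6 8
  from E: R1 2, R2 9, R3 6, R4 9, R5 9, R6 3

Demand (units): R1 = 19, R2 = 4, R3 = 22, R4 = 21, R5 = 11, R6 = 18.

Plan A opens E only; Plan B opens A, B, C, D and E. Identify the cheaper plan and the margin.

Plan A is cheaper by 26.

Plan A: {E}: R1→E 2·19=38, R2→E 9·4=36, R3→E 6·22=132, R4→E 9·21=189, R5→E 9·11=99, R6→E 3·18=54. Service 548; fixed 58; total 606.
Plan B: {A, B, C, D, E}: R1→E 2·19=38, R2→A 4·4=16, R3→A 2·22=44, R4→B 8·21=168, R5→D 5·11=55, R6→C 2·18=36. Service 357; fixed 275; total 632.
Difference: |606 − 632| = 26.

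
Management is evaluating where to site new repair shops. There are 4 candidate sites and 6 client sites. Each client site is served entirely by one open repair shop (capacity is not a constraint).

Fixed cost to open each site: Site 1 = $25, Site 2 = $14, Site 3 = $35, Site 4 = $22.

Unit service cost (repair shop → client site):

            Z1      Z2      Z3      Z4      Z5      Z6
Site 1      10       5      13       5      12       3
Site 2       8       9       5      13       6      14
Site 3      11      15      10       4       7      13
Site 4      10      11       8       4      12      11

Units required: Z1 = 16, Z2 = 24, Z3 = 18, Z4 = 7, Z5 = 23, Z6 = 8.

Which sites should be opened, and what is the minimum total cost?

Open Site 1 and Site 2; minimum total cost 574.

For any fixed open set, each client site goes to its cheapest open site; total = fixed + service.
{Site 1, Site 2}: Z1→Site 2 8·16=128, Z2→Site 1 5·24=120, Z3→Site 2 5·18=90, Z4→Site 1 5·7=35, Z5→Site 2 6·23=138, Z6→Site 1 3·8=24. Service 535; fixed 39; total 574.
{Site 1, Site 2, Site 4}: service 528 + fixed 61 = 589
{Site 1, Site 2, Site 3}: Z1→Site 2 8·16=128, Z2→Site 1 5·24=120, Z3→Site 2 5·18=90, Z4→Site 3 4·7=28, Z5→Site 2 6·23=138, Z6→Site 1 3·8=24. Service 528; fixed 74; total 602.
{Site 1, Site 2, Site 3, Site 4}: Z1→Site 2 8·16=128, Z2→Site 1 5·24=120, Z3→Site 2 5·18=90, Z4→Site 3 4·7=28, Z5→Site 2 6·23=138, Z6→Site 1 3·8=24. Service 528; fixed 96; total 624.
No other subset beats 574.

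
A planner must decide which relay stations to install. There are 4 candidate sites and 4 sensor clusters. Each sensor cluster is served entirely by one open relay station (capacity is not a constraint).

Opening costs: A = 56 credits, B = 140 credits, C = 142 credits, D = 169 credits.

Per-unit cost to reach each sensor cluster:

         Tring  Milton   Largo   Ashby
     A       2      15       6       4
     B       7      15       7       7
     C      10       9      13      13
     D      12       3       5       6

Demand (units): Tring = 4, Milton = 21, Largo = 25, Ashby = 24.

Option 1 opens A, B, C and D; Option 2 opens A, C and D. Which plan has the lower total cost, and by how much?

Option 2 is cheaper by 140.

Option 1: {A, B, C, D}: Tring→A 2·4=8, Milton→D 3·21=63, Largo→D 5·25=125, Ashby→A 4·24=96. Service 292; fixed 507; total 799.
Option 2: {A, C, D}: Tring→A 2·4=8, Milton→D 3·21=63, Largo→D 5·25=125, Ashby→A 4·24=96. Service 292; fixed 367; total 659.
Difference: |799 − 659| = 140.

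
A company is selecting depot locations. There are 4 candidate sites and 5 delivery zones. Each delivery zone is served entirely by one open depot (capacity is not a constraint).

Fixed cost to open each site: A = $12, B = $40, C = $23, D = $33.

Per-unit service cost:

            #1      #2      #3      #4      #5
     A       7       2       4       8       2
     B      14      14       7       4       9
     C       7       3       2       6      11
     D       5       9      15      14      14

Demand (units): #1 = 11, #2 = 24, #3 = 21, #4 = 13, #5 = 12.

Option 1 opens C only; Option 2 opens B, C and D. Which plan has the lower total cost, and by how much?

Option 1 is cheaper by 1.

Option 1: {C}: #1→C 7·11=77, #2→C 3·24=72, #3→C 2·21=42, #4→C 6·13=78, #5→C 11·12=132. Service 401; fixed 23; total 424.
Option 2: {B, C, D}: #1→D 5·11=55, #2→C 3·24=72, #3→C 2·21=42, #4→B 4·13=52, #5→B 9·12=108. Service 329; fixed 96; total 425.
Difference: |424 − 425| = 1.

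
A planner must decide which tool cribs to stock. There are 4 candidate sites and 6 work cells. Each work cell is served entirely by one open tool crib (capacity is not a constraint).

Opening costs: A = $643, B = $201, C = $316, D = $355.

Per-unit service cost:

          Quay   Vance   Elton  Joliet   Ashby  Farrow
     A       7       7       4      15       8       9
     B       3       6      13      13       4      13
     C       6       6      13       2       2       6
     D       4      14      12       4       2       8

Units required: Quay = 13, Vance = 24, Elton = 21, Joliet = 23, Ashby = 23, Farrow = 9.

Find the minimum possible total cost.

For any fixed open set, each work cell goes to its cheapest open site; total = fixed + service.
{C}: Quay→C 6·13=78, Vance→C 6·24=144, Elton→C 13·21=273, Joliet→C 2·23=46, Ashby→C 2·23=46, Farrow→C 6·9=54. Service 641; fixed 316; total 957.
{B, C}: Quay→B 3·13=39, Vance→B 6·24=144, Elton→B 13·21=273, Joliet→C 2·23=46, Ashby→C 2·23=46, Farrow→C 6·9=54. Service 602; fixed 517; total 1119.
{B}: Quay→B 3·13=39, Vance→B 6·24=144, Elton→B 13·21=273, Joliet→B 13·23=299, Ashby→B 4·23=92, Farrow→B 13·9=117. Service 964; fixed 201; total 1165.
{A, B, C, D}: service 413 + fixed 1515 = 1928
No other subset beats 957.

Minimum total cost: 957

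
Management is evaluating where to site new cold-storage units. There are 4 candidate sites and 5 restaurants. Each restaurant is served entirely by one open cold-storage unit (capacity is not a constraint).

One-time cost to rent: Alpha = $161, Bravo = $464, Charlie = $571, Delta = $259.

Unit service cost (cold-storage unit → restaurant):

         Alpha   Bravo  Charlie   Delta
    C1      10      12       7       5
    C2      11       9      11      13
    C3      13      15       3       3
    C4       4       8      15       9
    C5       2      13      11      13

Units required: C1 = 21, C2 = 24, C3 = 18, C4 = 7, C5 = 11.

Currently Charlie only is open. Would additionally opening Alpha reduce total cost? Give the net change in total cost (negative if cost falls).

Yes — net change −15 (cost falls by 15).

Current service cost with {Charlie}: 691.
Adding Alpha: each restaurant re-picks its cheapest; new service cost 515, saving 176.
Extra fixed cost: 161. Net change = 161 − 176 = -15.
(Totals: 1262 → 1247.)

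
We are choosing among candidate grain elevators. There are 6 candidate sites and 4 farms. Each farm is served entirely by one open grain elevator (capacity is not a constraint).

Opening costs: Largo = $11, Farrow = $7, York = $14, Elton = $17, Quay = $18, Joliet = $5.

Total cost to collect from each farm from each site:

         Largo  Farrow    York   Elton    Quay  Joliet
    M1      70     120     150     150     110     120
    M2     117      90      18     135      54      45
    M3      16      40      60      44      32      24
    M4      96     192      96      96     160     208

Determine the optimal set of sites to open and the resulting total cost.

Open Largo and York; minimum total cost 225.

For any fixed open set, each farm goes to its cheapest open site; total = fixed + service.
{Largo, York}: M1→Largo 70, M2→York 18, M3→Largo 16, M4→Largo 96. Service 200; fixed 25; total 225.
{Largo, York, Joliet}: M1→Largo 70, M2→York 18, M3→Largo 16, M4→Largo 96. Service 200; fixed 30; total 230.
{Largo, Farrow, York}: service 200 + fixed 32 = 232
{Largo, Farrow, York, Elton, Quay, Joliet}: M1→Largo 70, M2→York 18, M3→Largo 16, M4→Largo 96. Service 200; fixed 72; total 272.
No other subset beats 225.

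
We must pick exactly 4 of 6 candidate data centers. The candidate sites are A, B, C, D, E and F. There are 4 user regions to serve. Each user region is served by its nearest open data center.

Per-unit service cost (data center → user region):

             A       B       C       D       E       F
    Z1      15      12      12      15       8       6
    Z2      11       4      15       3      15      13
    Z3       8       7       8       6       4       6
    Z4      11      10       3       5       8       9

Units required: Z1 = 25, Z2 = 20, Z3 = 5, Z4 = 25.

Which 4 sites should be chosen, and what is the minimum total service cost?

Choose C, D, E and F; total service cost 305.

With exactly 4 open, each user region uses its cheapest among the chosen.
{C, D, E, F}: Z1→F 6·25=150, Z2→D 3·20=60, Z3→E 4·5=20, Z4→C 3·25=75. Service cost 305.
{A, C, D, F}: service cost 315
{B, C, D, F}: service cost 315
Among all 15 size-4 choices, {C, D, E, F} is lowest.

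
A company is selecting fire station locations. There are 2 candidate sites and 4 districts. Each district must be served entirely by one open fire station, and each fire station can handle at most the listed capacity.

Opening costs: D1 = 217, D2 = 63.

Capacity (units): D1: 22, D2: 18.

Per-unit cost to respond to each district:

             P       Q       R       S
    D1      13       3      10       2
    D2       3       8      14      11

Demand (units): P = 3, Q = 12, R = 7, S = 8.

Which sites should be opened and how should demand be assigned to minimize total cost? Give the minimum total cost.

Open {D1, D2}: P→D2 3·3=9, Q→D1 3·12=36, R→D2 14·7=98, S→D1 2·8=16.
Loads: D1 carries 20/22, D2 carries 10/18. Service 159; fixed 280; total 439.
Next best feasible plan costs 471.

Minimum total cost: 439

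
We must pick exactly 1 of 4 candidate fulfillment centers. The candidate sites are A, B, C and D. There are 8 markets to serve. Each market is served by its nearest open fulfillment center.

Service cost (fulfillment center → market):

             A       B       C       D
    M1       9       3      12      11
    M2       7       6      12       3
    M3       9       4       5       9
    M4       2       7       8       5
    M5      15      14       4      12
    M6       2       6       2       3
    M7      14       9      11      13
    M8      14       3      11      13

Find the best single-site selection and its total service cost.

Choose B only; total service cost 52.

With exactly 1 open, each market uses its cheapest among the chosen.
{B}: M1→B 3, M2→B 6, M3→B 4, M4→B 7, M5→B 14, M6→B 6, M7→B 9, M8→B 3. Service cost 52.
{C}: service cost 65
{D}: service cost 69
Among all 4 size-1 choices, {B} is lowest.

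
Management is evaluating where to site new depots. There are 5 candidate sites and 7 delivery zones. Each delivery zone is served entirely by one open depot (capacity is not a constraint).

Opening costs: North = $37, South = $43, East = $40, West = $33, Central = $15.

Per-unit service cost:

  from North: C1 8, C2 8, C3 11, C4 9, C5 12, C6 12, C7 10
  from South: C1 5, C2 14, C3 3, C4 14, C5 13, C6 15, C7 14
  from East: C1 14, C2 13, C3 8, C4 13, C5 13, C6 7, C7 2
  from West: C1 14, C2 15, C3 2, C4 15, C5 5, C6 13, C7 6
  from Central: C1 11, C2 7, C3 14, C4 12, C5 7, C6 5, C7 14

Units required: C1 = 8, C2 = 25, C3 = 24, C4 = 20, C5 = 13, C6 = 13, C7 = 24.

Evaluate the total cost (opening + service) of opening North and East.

Each delivery zone is assigned to its cheapest site among the open ones.
{North, East}: C1→North 8·8=64, C2→North 8·25=200, C3→East 8·24=192, C4→North 9·20=180, C5→North 12·13=156, C6→East 7·13=91, C7→East 2·24=48. Service 931; fixed 77; total 1008.

Total cost: 1008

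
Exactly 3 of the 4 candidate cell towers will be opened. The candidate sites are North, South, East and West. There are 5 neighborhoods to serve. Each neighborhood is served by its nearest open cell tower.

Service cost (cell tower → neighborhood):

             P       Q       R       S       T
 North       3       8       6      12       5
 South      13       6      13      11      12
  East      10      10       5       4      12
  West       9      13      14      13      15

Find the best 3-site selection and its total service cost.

With exactly 3 open, each neighborhood uses its cheapest among the chosen.
{North, South, East}: P→North 3, Q→South 6, R→East 5, S→East 4, T→North 5. Service cost 23.
{North, East, West}: service cost 25
{North, South, West}: service cost 31
Among all 4 size-3 choices, {North, South, East} is lowest.

Choose North, South and East; total service cost 23.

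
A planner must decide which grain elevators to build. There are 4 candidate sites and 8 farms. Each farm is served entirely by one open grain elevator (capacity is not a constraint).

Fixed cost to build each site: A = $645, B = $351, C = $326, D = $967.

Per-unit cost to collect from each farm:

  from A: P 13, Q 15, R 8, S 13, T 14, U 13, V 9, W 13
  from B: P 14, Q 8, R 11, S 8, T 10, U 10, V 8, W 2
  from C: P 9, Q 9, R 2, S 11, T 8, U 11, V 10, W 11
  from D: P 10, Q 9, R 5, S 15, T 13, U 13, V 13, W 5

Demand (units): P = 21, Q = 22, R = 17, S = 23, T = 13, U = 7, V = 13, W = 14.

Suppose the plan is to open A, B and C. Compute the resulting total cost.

Total cost: 2211

Each farm is assigned to its cheapest site among the open ones.
{A, B, C}: P→C 9·21=189, Q→B 8·22=176, R→C 2·17=34, S→B 8·23=184, T→C 8·13=104, U→B 10·7=70, V→B 8·13=104, W→B 2·14=28. Service 889; fixed 1322; total 2211.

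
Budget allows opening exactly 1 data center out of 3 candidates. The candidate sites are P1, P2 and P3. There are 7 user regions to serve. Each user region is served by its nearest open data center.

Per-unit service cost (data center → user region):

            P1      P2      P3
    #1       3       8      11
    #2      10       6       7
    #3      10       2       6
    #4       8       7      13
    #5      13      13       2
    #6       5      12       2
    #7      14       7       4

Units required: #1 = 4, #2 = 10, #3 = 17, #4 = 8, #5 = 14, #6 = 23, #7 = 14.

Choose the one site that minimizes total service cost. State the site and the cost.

Choose P3 only; total service cost 450.

With exactly 1 open, each user region uses its cheapest among the chosen.
{P3}: #1→P3 11·4=44, #2→P3 7·10=70, #3→P3 6·17=102, #4→P3 13·8=104, #5→P3 2·14=28, #6→P3 2·23=46, #7→P3 4·14=56. Service cost 450.
{P2}: service cost 738
{P1}: service cost 839
Among all 3 size-1 choices, {P3} is lowest.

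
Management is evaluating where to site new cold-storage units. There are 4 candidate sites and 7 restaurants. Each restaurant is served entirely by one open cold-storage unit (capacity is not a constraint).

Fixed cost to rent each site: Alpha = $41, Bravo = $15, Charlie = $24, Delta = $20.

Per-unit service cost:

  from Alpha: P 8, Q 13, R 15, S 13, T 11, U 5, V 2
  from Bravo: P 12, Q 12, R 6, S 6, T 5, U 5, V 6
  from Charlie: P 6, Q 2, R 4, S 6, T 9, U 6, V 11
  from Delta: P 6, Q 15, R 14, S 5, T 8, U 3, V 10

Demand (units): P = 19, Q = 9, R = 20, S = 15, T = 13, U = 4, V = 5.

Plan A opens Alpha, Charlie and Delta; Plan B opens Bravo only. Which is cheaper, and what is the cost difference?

Plan A: {Alpha, Charlie, Delta}: P→Charlie 6·19=114, Q→Charlie 2·9=18, R→Charlie 4·20=80, S→Delta 5·15=75, T→Delta 8·13=104, U→Delta 3·4=12, V→Alpha 2·5=10. Service 413; fixed 85; total 498.
Plan B: {Bravo}: P→Bravo 12·19=228, Q→Bravo 12·9=108, R→Bravo 6·20=120, S→Bravo 6·15=90, T→Bravo 5·13=65, U→Bravo 5·4=20, V→Bravo 6·5=30. Service 661; fixed 15; total 676.
Difference: |498 − 676| = 178.

Plan A is cheaper by 178.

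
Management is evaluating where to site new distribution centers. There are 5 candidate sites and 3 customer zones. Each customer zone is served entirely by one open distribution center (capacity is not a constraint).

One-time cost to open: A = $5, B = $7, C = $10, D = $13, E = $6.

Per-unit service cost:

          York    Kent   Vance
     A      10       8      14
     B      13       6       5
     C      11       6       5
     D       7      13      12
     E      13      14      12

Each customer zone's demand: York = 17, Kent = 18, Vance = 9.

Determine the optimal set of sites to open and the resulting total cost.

For any fixed open set, each customer zone goes to its cheapest open site; total = fixed + service.
{B, D}: York→D 7·17=119, Kent→B 6·18=108, Vance→B 5·9=45. Service 272; fixed 20; total 292.
{C, D}: York→D 7·17=119, Kent→C 6·18=108, Vance→C 5·9=45. Service 272; fixed 23; total 295.
{A, B, D}: service 272 + fixed 25 = 297
{A, B, C, D, E}: York→D 7·17=119, Kent→B 6·18=108, Vance→B 5·9=45. Service 272; fixed 41; total 313.
No other subset beats 292.

Open B and D; minimum total cost 292.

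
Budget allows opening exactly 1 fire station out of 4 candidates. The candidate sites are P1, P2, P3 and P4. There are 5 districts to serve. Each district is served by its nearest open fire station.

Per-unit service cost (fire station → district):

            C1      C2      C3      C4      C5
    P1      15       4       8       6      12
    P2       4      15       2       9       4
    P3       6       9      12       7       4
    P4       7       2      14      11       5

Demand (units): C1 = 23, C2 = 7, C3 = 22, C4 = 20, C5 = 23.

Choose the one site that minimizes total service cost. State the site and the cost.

With exactly 1 open, each district uses its cheapest among the chosen.
{P2}: C1→P2 4·23=92, C2→P2 15·7=105, C3→P2 2·22=44, C4→P2 9·20=180, C5→P2 4·23=92. Service cost 513.
{P3}: service cost 697
{P4}: service cost 818
Among all 4 size-1 choices, {P2} is lowest.

Choose P2 only; total service cost 513.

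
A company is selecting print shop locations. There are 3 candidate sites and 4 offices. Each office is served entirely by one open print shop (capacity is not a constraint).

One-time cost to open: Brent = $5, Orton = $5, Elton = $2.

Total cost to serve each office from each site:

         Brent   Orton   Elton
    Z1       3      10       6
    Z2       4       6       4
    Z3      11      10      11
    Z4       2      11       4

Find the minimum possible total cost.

For any fixed open set, each office goes to its cheapest open site; total = fixed + service.
{Brent}: Z1→Brent 3, Z2→Brent 4, Z3→Brent 11, Z4→Brent 2. Service 20; fixed 5; total 25.
{Brent, Elton}: service 20 + fixed 7 = 27
{Elton}: Z1→Elton 6, Z2→Elton 4, Z3→Elton 11, Z4→Elton 4. Service 25; fixed 2; total 27.
{Brent, Orton, Elton}: service 19 + fixed 12 = 31
(All 7 nonempty subsets were checked; Brent only is lowest.)

Minimum total cost: 25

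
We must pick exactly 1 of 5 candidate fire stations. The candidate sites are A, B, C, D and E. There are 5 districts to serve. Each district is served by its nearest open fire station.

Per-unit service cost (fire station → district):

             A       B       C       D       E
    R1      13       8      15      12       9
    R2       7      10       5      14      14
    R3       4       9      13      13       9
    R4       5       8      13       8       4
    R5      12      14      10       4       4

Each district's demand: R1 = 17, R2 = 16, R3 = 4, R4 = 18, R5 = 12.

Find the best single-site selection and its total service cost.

With exactly 1 open, each district uses its cheapest among the chosen.
{E}: R1→E 9·17=153, R2→E 14·16=224, R3→E 9·4=36, R4→E 4·18=72, R5→E 4·12=48. Service cost 533.
{A}: service cost 583
{B}: service cost 644
Among all 5 size-1 choices, {E} is lowest.

Choose E only; total service cost 533.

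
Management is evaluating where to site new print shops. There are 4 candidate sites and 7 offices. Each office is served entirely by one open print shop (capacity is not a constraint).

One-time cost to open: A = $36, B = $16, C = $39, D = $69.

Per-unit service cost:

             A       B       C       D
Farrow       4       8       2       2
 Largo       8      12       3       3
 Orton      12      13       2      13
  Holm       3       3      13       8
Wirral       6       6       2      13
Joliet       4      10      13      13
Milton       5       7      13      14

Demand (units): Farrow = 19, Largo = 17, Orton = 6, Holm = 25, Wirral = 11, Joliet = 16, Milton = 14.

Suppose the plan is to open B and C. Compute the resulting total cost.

Total cost: 511

Each office is assigned to its cheapest site among the open ones.
{B, C}: Farrow→C 2·19=38, Largo→C 3·17=51, Orton→C 2·6=12, Holm→B 3·25=75, Wirral→C 2·11=22, Joliet→B 10·16=160, Milton→B 7·14=98. Service 456; fixed 55; total 511.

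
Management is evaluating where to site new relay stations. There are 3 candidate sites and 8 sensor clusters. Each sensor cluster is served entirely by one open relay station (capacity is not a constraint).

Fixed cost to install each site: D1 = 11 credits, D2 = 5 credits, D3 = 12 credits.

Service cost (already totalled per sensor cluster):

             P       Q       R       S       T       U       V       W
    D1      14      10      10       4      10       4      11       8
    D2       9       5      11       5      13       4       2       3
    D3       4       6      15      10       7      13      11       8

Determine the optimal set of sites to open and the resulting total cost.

For any fixed open set, each sensor cluster goes to its cheapest open site; total = fixed + service.
{D2}: P→D2 9, Q→D2 5, R→D2 11, S→D2 5, T→D2 13, U→D2 4, V→D2 2, W→D2 3. Service 52; fixed 5; total 57.
{D2, D3}: service 41 + fixed 17 = 58
{D1, D2}: service 47 + fixed 16 = 63
{D1, D2, D3}: service 39 + fixed 28 = 67
No other subset beats 57.

Open D2 only; minimum total cost 57.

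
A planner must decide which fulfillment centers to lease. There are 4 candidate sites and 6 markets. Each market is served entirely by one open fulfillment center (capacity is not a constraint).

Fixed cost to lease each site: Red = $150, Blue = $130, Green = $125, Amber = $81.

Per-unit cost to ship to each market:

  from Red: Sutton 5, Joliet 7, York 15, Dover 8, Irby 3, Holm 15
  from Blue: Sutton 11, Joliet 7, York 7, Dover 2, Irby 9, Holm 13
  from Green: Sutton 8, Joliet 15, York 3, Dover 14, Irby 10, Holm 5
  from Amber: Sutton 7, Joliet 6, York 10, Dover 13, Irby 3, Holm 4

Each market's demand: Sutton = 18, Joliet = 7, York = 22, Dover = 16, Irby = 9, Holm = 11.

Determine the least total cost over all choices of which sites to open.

For any fixed open set, each market goes to its cheapest open site; total = fixed + service.
{Blue, Amber}: Sutton→Amber 7·18=126, Joliet→Amber 6·7=42, York→Blue 7·22=154, Dover→Blue 2·16=32, Irby→Amber 3·9=27, Holm→Amber 4·11=44. Service 425; fixed 211; total 636.
{Blue, Green, Amber}: Sutton→Amber 7·18=126, Joliet→Amber 6·7=42, York→Green 3·22=66, Dover→Blue 2·16=32, Irby→Amber 3·9=27, Holm→Amber 4·11=44. Service 337; fixed 336; total 673.
{Blue, Green}: service 427 + fixed 255 = 682
{Red, Blue, Green, Amber}: service 301 + fixed 486 = 787
No other subset beats 636.

Minimum total cost: 636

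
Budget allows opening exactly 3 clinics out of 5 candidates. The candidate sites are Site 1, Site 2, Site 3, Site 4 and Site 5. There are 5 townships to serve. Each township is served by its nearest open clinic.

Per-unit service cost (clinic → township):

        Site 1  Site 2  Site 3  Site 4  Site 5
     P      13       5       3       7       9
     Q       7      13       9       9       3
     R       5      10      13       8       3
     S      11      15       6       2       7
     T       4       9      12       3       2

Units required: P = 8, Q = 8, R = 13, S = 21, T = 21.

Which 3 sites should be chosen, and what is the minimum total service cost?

Choose Site 3, Site 4 and Site 5; total service cost 171.

With exactly 3 open, each township uses its cheapest among the chosen.
{Site 3, Site 4, Site 5}: P→Site 3 3·8=24, Q→Site 5 3·8=24, R→Site 5 3·13=39, S→Site 4 2·21=42, T→Site 5 2·21=42. Service cost 171.
{Site 2, Site 4, Site 5}: service cost 187
{Site 1, Site 4, Site 5}: service cost 203
Among all 10 size-3 choices, {Site 3, Site 4, Site 5} is lowest.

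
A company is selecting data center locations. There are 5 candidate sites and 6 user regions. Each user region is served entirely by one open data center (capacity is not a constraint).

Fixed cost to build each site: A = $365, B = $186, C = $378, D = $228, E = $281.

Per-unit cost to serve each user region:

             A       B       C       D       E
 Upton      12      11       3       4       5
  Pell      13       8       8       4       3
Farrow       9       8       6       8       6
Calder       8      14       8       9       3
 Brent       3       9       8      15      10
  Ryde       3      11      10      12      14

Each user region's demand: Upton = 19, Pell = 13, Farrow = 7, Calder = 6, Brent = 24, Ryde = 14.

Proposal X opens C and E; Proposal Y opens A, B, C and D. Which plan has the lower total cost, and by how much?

Proposal X is cheaper by 323.

Proposal X: {C, E}: Upton→C 3·19=57, Pell→E 3·13=39, Farrow→C 6·7=42, Calder→E 3·6=18, Brent→C 8·24=192, Ryde→C 10·14=140. Service 488; fixed 659; total 1147.
Proposal Y: {A, B, C, D}: Upton→C 3·19=57, Pell→D 4·13=52, Farrow→C 6·7=42, Calder→A 8·6=48, Brent→A 3·24=72, Ryde→A 3·14=42. Service 313; fixed 1157; total 1470.
Difference: |1147 − 1470| = 323.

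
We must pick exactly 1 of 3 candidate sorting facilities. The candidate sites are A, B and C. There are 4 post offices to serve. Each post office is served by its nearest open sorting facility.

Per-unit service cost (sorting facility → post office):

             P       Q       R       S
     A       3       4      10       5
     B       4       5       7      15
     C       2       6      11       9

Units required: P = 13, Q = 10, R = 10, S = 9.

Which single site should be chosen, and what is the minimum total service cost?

Choose A only; total service cost 224.

With exactly 1 open, each post office uses its cheapest among the chosen.
{A}: P→A 3·13=39, Q→A 4·10=40, R→A 10·10=100, S→A 5·9=45. Service cost 224.
{C}: service cost 277
{B}: service cost 307
Among all 3 size-1 choices, {A} is lowest.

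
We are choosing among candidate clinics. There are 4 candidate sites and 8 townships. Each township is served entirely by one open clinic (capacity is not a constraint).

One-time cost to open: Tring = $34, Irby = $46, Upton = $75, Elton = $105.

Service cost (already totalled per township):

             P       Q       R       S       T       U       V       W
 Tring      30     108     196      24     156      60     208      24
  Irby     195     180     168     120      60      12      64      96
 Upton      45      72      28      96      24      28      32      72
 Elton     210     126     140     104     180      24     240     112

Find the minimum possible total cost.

Minimum total cost: 371

For any fixed open set, each township goes to its cheapest open site; total = fixed + service.
{Tring, Upton}: P→Tring 30, Q→Upton 72, R→Upton 28, S→Tring 24, T→Upton 24, U→Upton 28, V→Upton 32, W→Tring 24. Service 262; fixed 109; total 371.
{Tring, Irby, Upton}: service 246 + fixed 155 = 401
{Tring, Upton, Elton}: service 258 + fixed 214 = 472
{Tring, Irby, Upton, Elton}: service 246 + fixed 260 = 506
(All 15 nonempty subsets were checked; Tring and Upton is lowest.)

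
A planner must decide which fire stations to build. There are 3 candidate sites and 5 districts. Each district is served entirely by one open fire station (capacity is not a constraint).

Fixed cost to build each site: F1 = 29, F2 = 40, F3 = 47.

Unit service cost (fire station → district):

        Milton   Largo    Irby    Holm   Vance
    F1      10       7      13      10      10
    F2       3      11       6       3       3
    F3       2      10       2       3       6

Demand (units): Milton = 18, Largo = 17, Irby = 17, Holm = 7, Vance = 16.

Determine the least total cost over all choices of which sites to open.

For any fixed open set, each district goes to its cheapest open site; total = fixed + service.
{F1, F2, F3}: Milton→F3 2·18=36, Largo→F1 7·17=119, Irby→F3 2·17=34, Holm→F2 3·7=21, Vance→F2 3·16=48. Service 258; fixed 116; total 374.
{F1, F3}: service 306 + fixed 76 = 382
{F2, F3}: service 309 + fixed 87 = 396
{F1}: service 750 + fixed 29 = 779
No other subset beats 374.

Minimum total cost: 374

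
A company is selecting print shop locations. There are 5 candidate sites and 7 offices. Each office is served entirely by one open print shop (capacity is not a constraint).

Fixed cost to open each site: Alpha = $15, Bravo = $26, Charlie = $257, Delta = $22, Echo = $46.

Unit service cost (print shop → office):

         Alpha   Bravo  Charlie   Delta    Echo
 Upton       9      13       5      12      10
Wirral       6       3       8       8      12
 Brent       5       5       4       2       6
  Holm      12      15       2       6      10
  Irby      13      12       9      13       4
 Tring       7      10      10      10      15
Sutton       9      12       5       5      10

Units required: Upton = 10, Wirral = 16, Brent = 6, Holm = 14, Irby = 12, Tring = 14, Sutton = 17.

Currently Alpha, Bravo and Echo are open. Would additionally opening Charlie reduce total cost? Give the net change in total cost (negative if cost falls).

Current service cost with {Alpha, Bravo, Echo}: 607.
Adding Charlie: each office re-picks its cheapest; new service cost 381, saving 226.
Extra fixed cost: 257. Net change = 257 − 226 = 31.
(Totals: 694 → 725.)

No — net change +31 (cost rises by 31).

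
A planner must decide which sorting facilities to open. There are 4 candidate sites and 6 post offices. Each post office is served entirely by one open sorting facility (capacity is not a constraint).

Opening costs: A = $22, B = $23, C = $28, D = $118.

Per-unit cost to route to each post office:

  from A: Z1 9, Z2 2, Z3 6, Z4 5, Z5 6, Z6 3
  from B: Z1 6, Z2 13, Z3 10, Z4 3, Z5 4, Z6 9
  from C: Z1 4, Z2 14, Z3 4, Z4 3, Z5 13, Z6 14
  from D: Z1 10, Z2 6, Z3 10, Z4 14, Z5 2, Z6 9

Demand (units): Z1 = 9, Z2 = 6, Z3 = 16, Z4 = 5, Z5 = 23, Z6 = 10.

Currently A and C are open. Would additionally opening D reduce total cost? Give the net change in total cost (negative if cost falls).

Current service cost with {A, C}: 295.
Adding D: each post office re-picks its cheapest; new service cost 203, saving 92.
Extra fixed cost: 118. Net change = 118 − 92 = 26.
(Totals: 345 → 371.)

No — net change +26 (cost rises by 26).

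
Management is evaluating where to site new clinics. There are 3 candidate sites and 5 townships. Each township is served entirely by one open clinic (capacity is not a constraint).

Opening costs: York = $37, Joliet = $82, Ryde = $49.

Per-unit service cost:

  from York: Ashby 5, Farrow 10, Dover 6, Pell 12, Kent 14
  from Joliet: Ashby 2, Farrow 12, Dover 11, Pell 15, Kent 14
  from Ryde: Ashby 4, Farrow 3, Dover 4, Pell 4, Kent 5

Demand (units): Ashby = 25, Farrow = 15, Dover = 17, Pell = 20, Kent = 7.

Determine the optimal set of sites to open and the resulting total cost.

For any fixed open set, each township goes to its cheapest open site; total = fixed + service.
{Ryde}: Ashby→Ryde 4·25=100, Farrow→Ryde 3·15=45, Dover→Ryde 4·17=68, Pell→Ryde 4·20=80, Kent→Ryde 5·7=35. Service 328; fixed 49; total 377.
{Joliet, Ryde}: Ashby→Joliet 2·25=50, Farrow→Ryde 3·15=45, Dover→Ryde 4·17=68, Pell→Ryde 4·20=80, Kent→Ryde 5·7=35. Service 278; fixed 131; total 409.
{York, Ryde}: service 328 + fixed 86 = 414
{York, Joliet, Ryde}: Ashby→Joliet 2·25=50, Farrow→Ryde 3·15=45, Dover→Ryde 4·17=68, Pell→Ryde 4·20=80, Kent→Ryde 5·7=35. Service 278; fixed 168; total 446.
No other subset beats 377.

Open Ryde only; minimum total cost 377.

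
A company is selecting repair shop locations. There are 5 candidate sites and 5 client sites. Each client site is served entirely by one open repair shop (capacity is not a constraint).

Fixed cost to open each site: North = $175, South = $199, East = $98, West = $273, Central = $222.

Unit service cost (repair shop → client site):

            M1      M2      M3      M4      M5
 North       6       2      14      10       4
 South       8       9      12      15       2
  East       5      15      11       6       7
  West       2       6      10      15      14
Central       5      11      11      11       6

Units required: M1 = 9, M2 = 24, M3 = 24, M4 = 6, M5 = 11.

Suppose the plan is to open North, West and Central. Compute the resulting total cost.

Total cost: 1080

Each client site is assigned to its cheapest site among the open ones.
{North, West, Central}: M1→West 2·9=18, M2→North 2·24=48, M3→West 10·24=240, M4→North 10·6=60, M5→North 4·11=44. Service 410; fixed 670; total 1080.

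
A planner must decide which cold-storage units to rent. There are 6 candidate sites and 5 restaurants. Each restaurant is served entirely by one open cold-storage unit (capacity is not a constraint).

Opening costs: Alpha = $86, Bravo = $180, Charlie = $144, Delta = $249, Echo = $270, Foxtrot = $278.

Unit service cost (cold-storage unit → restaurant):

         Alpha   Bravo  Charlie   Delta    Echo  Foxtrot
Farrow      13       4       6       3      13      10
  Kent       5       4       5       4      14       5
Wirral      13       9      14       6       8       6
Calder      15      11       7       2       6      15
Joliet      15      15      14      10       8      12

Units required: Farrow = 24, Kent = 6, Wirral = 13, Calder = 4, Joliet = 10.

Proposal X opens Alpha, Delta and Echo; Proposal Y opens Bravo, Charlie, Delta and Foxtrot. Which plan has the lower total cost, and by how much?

Proposal X: {Alpha, Delta, Echo}: Farrow→Delta 3·24=72, Kent→Delta 4·6=24, Wirral→Delta 6·13=78, Calder→Delta 2·4=8, Joliet→Echo 8·10=80. Service 262; fixed 605; total 867.
Proposal Y: {Bravo, Charlie, Delta, Foxtrot}: Farrow→Delta 3·24=72, Kent→Bravo 4·6=24, Wirral→Delta 6·13=78, Calder→Delta 2·4=8, Joliet→Delta 10·10=100. Service 282; fixed 851; total 1133.
Difference: |867 − 1133| = 266.

Proposal X is cheaper by 266.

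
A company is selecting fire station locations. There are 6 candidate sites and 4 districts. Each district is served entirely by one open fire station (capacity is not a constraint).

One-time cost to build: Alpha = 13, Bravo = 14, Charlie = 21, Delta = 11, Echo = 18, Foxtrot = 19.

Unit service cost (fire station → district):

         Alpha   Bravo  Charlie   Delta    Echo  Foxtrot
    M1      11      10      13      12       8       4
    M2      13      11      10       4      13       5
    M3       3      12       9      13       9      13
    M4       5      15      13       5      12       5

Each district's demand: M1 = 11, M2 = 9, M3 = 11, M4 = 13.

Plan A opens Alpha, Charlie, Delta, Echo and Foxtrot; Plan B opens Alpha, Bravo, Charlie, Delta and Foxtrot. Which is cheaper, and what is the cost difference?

Plan B is cheaper by 4.

Plan A: {Alpha, Charlie, Delta, Echo, Foxtrot}: M1→Foxtrot 4·11=44, M2→Delta 4·9=36, M3→Alpha 3·11=33, M4→Alpha 5·13=65. Service 178; fixed 82; total 260.
Plan B: {Alpha, Bravo, Charlie, Delta, Foxtrot}: M1→Foxtrot 4·11=44, M2→Delta 4·9=36, M3→Alpha 3·11=33, M4→Alpha 5·13=65. Service 178; fixed 78; total 256.
Difference: |260 − 256| = 4.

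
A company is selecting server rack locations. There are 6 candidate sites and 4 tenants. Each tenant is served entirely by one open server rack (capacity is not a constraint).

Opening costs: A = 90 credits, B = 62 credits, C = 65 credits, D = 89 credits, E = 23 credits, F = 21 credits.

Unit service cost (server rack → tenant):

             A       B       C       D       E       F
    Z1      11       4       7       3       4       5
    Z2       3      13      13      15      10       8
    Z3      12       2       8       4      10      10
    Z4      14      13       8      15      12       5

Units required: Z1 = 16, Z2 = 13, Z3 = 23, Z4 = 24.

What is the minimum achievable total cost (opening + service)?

For any fixed open set, each tenant goes to its cheapest open site; total = fixed + service.
{B, F}: Z1→B 4·16=64, Z2→F 8·13=104, Z3→B 2·23=46, Z4→F 5·24=120. Service 334; fixed 83; total 417.
{B, E, F}: Z1→B 4·16=64, Z2→F 8·13=104, Z3→B 2·23=46, Z4→F 5·24=120. Service 334; fixed 106; total 440.
{A, B, F}: Z1→B 4·16=64, Z2→A 3·13=39, Z3→B 2·23=46, Z4→F 5·24=120. Service 269; fixed 173; total 442.
{A, B, C, D, E, F}: Z1→D 3·16=48, Z2→A 3·13=39, Z3→B 2·23=46, Z4→F 5·24=120. Service 253; fixed 350; total 603.
No other subset beats 417.

Minimum total cost: 417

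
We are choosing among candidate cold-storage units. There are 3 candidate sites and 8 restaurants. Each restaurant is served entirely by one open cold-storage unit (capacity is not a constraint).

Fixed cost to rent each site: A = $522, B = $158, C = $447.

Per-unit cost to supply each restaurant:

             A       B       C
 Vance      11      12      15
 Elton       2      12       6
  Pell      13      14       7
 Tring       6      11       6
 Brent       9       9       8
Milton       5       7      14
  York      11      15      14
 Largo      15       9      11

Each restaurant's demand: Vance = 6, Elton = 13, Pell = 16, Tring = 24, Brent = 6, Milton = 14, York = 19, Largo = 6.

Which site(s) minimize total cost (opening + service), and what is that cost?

Open B only; minimum total cost 1365.

For any fixed open set, each restaurant goes to its cheapest open site; total = fixed + service.
{B}: Vance→B 12·6=72, Elton→B 12·13=156, Pell→B 14·16=224, Tring→B 11·24=264, Brent→B 9·6=54, Milton→B 7·14=98, York→B 15·19=285, Largo→B 9·6=54. Service 1207; fixed 158; total 1365.
{A}: service 867 + fixed 522 = 1389
{C}: service 1000 + fixed 447 = 1447
{A, B, C}: service 729 + fixed 1127 = 1856
(All 7 nonempty subsets were checked; B only is lowest.)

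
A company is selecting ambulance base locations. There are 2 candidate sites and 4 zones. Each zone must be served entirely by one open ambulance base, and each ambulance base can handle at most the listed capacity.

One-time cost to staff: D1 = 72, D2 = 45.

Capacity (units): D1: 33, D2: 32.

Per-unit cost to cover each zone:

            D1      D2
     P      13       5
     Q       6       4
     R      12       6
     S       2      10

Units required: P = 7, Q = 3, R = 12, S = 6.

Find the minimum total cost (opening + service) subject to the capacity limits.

Minimum total cost: 224

Open {D2}: P→D2 5·7=35, Q→D2 4·3=12, R→D2 6·12=72, S→D2 10·6=60.
Loads: D2 carries 28/32. Service 179; fixed 45; total 224.
Next best feasible plan costs 248.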